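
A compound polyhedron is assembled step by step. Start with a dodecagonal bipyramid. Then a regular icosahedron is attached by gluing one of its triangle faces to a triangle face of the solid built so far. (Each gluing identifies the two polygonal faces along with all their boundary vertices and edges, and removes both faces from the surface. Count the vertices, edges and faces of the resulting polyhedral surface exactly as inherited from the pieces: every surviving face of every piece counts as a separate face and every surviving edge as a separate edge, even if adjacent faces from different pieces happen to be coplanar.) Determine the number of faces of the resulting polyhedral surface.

A dodecagonal bipyramid: V=14, E=36, F=24.
Attach a regular icosahedron (V=12, E=30, F=20) along a 3-gon: merge 3 vertices and 3 edges, delete both glued faces → V=23, E=63, F=42.
Check: V − E + F = 23 − 63 + 42 = 2.

42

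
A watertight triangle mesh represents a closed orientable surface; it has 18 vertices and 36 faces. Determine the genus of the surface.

1

Every face is a triangle, so 2E = 3·36 = 108, giving E = 54.
χ = V − E + F = 18 − 54 + 36 = 0.
For a closed orientable surface χ = 2 − 2g, so g = (2 − (0))/2 = 1.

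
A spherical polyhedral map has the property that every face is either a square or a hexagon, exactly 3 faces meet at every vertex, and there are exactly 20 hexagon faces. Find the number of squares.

Let x be the number of squares; then F = 20 + x.
Edge–face incidences: 2E = 6·20 + 4·x = 120 + 4x.
Every vertex has degree 3, so 3V = 2E.
Euler: V − E + F = 2 ⇒ (2E)/3 − E + (20 + x) = 2.
Multiply by 6: 2·(2E) − 3·(2E) + 6·(20 + x) = 12, i.e. 120 + 6x − (120 + 4x) = 12.
Collecting terms: 2x = 12, so x = 6.
Then 2E = 120 + 4·6 = 144, so E = 72, V = 2E/3 = 48, F = 20 + 6 = 26.

6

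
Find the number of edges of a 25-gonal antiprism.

An antiprism on an n-gon has two n-gon caps and 2n triangles: V = 2·25 = 50, E = 4·25 = 100, F = 2·25 + 2 = 52.

100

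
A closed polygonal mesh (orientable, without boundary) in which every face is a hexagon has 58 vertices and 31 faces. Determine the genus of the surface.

3

Every face is a hexagon, so 2E = 6·31 = 186, giving E = 93.
χ = V − E + F = 58 − 93 + 31 = -4.
For a closed orientable surface χ = 2 − 2g, so g = (2 − (-4))/2 = 3.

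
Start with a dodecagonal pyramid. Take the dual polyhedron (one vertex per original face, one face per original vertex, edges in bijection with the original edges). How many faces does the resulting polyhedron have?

The base solid has V = 13, E = 24, F = 13.
The dual swaps V and F and preserves E: V′ = F = 13, E′ = E = 24, F′ = V = 13.

13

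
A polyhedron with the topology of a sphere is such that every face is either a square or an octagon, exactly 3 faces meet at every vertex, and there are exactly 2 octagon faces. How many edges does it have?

24

Let x be the number of squares; then F = 2 + x.
Edge–face incidences: 2E = 8·2 + 4·x = 16 + 4x.
Every vertex has degree 3, so 3V = 2E.
Euler: V − E + F = 2 ⇒ (2E)/3 − E + (2 + x) = 2.
Multiply by 6: 2·(2E) − 3·(2E) + 6·(2 + x) = 12, i.e. 12 + 6x − (16 + 4x) = 12.
Collecting terms: 2x − 4 = 12, so 2x = 16, so x = 8.
Then 2E = 16 + 4·8 = 48, so E = 24, V = 2E/3 = 16, F = 2 + 8 = 10.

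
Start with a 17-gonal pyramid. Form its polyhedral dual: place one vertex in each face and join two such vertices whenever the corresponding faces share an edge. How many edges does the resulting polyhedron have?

34

The base solid has V = 18, E = 34, F = 18.
The dual swaps V and F and preserves E: V′ = F = 18, E′ = E = 34, F′ = V = 18.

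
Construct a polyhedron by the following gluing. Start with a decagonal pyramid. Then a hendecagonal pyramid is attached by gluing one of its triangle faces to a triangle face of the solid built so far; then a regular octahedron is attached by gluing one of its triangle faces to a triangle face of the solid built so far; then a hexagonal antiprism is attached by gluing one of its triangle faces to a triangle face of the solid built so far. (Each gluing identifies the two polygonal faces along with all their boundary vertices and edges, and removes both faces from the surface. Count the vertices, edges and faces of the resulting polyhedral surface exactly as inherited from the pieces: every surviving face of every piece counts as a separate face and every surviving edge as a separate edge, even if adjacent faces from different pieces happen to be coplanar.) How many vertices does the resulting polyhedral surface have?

32

A decagonal pyramid: V=11, E=20, F=11.
Attach a hendecagonal pyramid (V=12, E=22, F=12) along a 3-gon: merge 3 vertices and 3 edges, delete both glued faces → V=20, E=39, F=21.
Attach a regular octahedron (V=6, E=12, F=8) along a 3-gon: merge 3 vertices and 3 edges, delete both glued faces → V=23, E=48, F=27.
Attach a hexagonal antiprism (V=12, E=24, F=14) along a 3-gon: merge 3 vertices and 3 edges, delete both glued faces → V=32, E=69, F=39.
Check: V − E + F = 32 − 69 + 39 = 2.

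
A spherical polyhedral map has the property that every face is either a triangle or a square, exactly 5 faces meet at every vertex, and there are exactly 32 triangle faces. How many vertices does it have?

24

Let x be the number of squares; then F = 32 + x.
Edge–face incidences: 2E = 3·32 + 4·x = 96 + 4x.
Every vertex has degree 5, so 5V = 2E.
Euler: V − E + F = 2 ⇒ (2E)/5 − E + (32 + x) = 2.
Multiply by 10: 2·(2E) − 5·(2E) + 10·(32 + x) = 20, i.e. 320 + 10x − 3·(96 + 4x) = 20.
Collecting terms: −2x + 32 = 20, so −2x = −12, so x = 6.
Then 2E = 96 + 4·6 = 120, so E = 60, V = 2E/5 = 24, F = 32 + 6 = 38.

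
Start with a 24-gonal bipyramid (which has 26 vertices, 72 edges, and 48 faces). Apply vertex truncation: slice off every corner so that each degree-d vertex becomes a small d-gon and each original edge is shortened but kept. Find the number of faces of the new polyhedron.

Truncation replaces each original edge-end by a new vertex, so V′ = 2E = 144.
Each original edge survives, and each old vertex of degree d contributes d new edges; summing degrees gives Σd = 2E, so E′ = E + 2E = 3E = 216.
Each original face survives and each original vertex becomes one new face: F′ = F + V = 74.

74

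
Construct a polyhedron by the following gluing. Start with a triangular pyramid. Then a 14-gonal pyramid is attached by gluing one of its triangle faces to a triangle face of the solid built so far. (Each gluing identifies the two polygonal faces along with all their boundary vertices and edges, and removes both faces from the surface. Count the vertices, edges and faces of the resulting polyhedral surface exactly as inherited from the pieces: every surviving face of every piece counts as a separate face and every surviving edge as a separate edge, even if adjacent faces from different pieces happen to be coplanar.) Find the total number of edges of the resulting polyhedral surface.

31

A triangular pyramid: V=4, E=6, F=4.
Attach a 14-gonal pyramid (V=15, E=28, F=15) along a 3-gon: merge 3 vertices and 3 edges, delete both glued faces → V=16, E=31, F=17.
Check: V − E + F = 16 − 31 + 17 = 2.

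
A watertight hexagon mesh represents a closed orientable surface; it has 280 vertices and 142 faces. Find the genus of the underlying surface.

Every face is a hexagon, so 2E = 6·142 = 852, giving E = 426.
χ = V − E + F = 280 − 426 + 142 = -4.
For a closed orientable surface χ = 2 − 2g, so g = (2 − (-4))/2 = 3.

3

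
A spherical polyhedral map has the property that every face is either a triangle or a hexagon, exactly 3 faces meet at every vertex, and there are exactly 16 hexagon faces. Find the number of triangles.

4

Let x be the number of triangles; then F = 16 + x.
Edge–face incidences: 2E = 6·16 + 3·x = 96 + 3x.
Every vertex has degree 3, so 3V = 2E.
Euler: V − E + F = 2 ⇒ (2E)/3 − E + (16 + x) = 2.
Multiply by 6: 2·(2E) − 3·(2E) + 6·(16 + x) = 12, i.e. 96 + 6x − (96 + 3x) = 12.
Collecting terms: 3x = 12, so x = 4.
Then 2E = 96 + 3·4 = 108, so E = 54, V = 2E/3 = 36, F = 16 + 4 = 20.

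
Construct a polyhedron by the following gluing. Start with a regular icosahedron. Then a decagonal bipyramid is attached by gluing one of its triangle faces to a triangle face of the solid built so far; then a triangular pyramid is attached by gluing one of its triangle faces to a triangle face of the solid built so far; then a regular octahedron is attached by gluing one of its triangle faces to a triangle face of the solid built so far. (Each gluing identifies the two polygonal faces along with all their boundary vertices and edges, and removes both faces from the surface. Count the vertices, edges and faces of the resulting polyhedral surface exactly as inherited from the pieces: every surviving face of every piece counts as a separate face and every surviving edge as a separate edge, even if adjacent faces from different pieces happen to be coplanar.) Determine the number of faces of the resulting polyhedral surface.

A regular icosahedron: V=12, E=30, F=20.
Attach a decagonal bipyramid (V=12, E=30, F=20) along a 3-gon: merge 3 vertices and 3 edges, delete both glued faces → V=21, E=57, F=38.
Attach a triangular pyramid (V=4, E=6, F=4) along a 3-gon: merge 3 vertices and 3 edges, delete both glued faces → V=22, E=60, F=40.
Attach a regular octahedron (V=6, E=12, F=8) along a 3-gon: merge 3 vertices and 3 edges, delete both glued faces → V=25, E=69, F=46.
Check: V − E + F = 25 − 69 + 46 = 2.

46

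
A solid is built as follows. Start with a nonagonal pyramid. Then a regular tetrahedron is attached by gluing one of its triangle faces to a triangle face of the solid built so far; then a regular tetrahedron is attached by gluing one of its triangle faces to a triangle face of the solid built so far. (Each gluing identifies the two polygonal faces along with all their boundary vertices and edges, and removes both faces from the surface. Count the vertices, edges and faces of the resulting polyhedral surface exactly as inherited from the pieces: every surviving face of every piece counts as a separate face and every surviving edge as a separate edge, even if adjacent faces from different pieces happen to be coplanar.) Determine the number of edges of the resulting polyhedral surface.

A nonagonal pyramid: V=10, E=18, F=10.
Attach a regular tetrahedron (V=4, E=6, F=4) along a 3-gon: merge 3 vertices and 3 edges, delete both glued faces → V=11, E=21, F=12.
Attach a regular tetrahedron (V=4, E=6, F=4) along a 3-gon: merge 3 vertices and 3 edges, delete both glued faces → V=12, E=24, F=14.
Check: V − E + F = 12 − 24 + 14 = 2.

24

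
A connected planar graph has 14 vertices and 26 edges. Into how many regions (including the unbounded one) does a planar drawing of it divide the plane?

Euler's formula for a connected plane graph: V − E + F = 2, so F = 2 − 14 + 26 = 14.

14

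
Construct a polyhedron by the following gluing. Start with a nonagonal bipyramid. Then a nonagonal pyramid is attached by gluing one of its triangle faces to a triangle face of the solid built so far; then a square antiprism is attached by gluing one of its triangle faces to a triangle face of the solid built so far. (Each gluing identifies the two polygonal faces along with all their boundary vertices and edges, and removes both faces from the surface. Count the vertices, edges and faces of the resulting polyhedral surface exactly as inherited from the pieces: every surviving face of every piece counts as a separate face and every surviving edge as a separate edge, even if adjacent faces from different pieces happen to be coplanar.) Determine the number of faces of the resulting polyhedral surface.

34

A nonagonal bipyramid: V=11, E=27, F=18.
Attach a nonagonal pyramid (V=10, E=18, F=10) along a 3-gon: merge 3 vertices and 3 edges, delete both glued faces → V=18, E=42, F=26.
Attach a square antiprism (V=8, E=16, F=10) along a 3-gon: merge 3 vertices and 3 edges, delete both glued faces → V=23, E=55, F=34.
Check: V − E + F = 23 − 55 + 34 = 2.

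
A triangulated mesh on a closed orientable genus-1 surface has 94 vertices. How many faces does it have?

188

χ = 2 − 2·1 = 0, and every face is a triangle so 3F = 2E.
V − E + F = 0 with E = 3F/2 gives 94 − (3/2 − 1)·F = 0, so F = 188 and E = 282.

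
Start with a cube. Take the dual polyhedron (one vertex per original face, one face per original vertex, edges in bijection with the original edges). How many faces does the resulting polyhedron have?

8

The base solid has V = 8, E = 12, F = 6.
The dual swaps V and F and preserves E: V′ = F = 6, E′ = E = 12, F′ = V = 8.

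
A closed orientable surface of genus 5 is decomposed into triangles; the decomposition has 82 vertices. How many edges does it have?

χ = 2 − 2·5 = -8, and every face is a triangle so 3F = 2E.
V − E + F = -8 with E = 3F/2 gives 82 − (3/2 − 1)·F = -8, so F = 180 and E = 270.

270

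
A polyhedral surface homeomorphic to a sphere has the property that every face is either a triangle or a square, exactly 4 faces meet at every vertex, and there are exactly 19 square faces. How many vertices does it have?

Let x be the number of triangles; then F = 19 + x.
Edge–face incidences: 2E = 4·19 + 3·x = 76 + 3x.
Every vertex has degree 4, so 4V = 2E.
Euler: V − E + F = 2 ⇒ (2E)/4 − E + (19 + x) = 2.
Multiply by 8: 2·(2E) − 4·(2E) + 8·(19 + x) = 16, i.e. 152 + 8x − 2·(76 + 3x) = 16.
Collecting terms: 2x = 16, so x = 8.
Then 2E = 76 + 3·8 = 100, so E = 50, V = 2E/4 = 25, F = 19 + 8 = 27.

25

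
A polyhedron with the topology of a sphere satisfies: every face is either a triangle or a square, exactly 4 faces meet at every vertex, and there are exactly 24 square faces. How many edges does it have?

Let x be the number of triangles; then F = 24 + x.
Edge–face incidences: 2E = 4·24 + 3·x = 96 + 3x.
Every vertex has degree 4, so 4V = 2E.
Euler: V − E + F = 2 ⇒ (2E)/4 − E + (24 + x) = 2.
Multiply by 8: 2·(2E) − 4·(2E) + 8·(24 + x) = 16, i.e. 192 + 8x − 2·(96 + 3x) = 16.
Collecting terms: 2x = 16, so x = 8.
Then 2E = 96 + 3·8 = 120, so E = 60, V = 2E/4 = 30, F = 24 + 8 = 32.

60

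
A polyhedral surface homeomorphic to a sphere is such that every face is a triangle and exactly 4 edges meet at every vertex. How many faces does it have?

Each face has 3 edges and each edge borders two faces, so 2E = 3F.
Each vertex has degree 4, so 4V = 2E and hence V = 3F/4.
Euler: V − E + F = 2 ⇒ (3F/4) − (3F/2) + F = 2.
Multiply by 8: (6 − 12 + 8)F = 16, i.e. 2F = 16.
So F = 8, E = 3·8/2 = 12, V = 3·8/4 = 6.

8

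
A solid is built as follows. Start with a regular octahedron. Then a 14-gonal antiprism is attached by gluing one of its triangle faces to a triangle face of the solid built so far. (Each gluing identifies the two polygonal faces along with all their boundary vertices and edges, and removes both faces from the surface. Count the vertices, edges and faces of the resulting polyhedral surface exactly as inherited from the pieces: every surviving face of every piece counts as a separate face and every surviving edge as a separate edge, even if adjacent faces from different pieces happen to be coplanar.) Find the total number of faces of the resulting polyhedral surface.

36

A regular octahedron: V=6, E=12, F=8.
Attach a 14-gonal antiprism (V=28, E=56, F=30) along a 3-gon: merge 3 vertices and 3 edges, delete both glued faces → V=31, E=65, F=36.
Check: V − E + F = 31 − 65 + 36 = 2.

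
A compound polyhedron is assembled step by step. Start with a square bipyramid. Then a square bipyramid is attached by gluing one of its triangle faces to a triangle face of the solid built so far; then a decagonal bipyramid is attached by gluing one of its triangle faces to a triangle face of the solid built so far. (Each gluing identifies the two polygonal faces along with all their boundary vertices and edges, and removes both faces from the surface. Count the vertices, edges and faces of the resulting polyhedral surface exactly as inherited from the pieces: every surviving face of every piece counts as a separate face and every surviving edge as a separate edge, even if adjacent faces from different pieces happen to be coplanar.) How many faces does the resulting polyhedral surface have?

32

A square bipyramid: V=6, E=12, F=8.
Attach a square bipyramid (V=6, E=12, F=8) along a 3-gon: merge 3 vertices and 3 edges, delete both glued faces → V=9, E=21, F=14.
Attach a decagonal bipyramid (V=12, E=30, F=20) along a 3-gon: merge 3 vertices and 3 edges, delete both glued faces → V=18, E=48, F=32.
Check: V − E + F = 18 − 48 + 32 = 2.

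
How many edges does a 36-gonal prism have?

108

A prism on an n-gon has two n-gon bases and n rectangular sides: V = 2·36 = 72, E = 3·36 = 108, F = 36 + 2 = 38.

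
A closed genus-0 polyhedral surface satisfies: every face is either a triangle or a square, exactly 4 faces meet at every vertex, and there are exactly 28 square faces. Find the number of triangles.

8

Let x be the number of triangles; then F = 28 + x.
Edge–face incidences: 2E = 4·28 + 3·x = 112 + 3x.
Every vertex has degree 4, so 4V = 2E.
Euler: V − E + F = 2 ⇒ (2E)/4 − E + (28 + x) = 2.
Multiply by 8: 2·(2E) − 4·(2E) + 8·(28 + x) = 16, i.e. 224 + 8x − 2·(112 + 3x) = 16.
Collecting terms: 2x = 16, so x = 8.
Then 2E = 112 + 3·8 = 136, so E = 68, V = 2E/4 = 34, F = 28 + 8 = 36.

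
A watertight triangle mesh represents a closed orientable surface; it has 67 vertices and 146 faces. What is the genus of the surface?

4

Every face is a triangle, so 2E = 3·146 = 438, giving E = 219.
χ = V − E + F = 67 − 219 + 146 = -6.
For a closed orientable surface χ = 2 − 2g, so g = (2 − (-6))/2 = 4.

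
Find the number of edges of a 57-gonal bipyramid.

A bipyramid over an n-gon has 2n triangular faces and n + 2 vertices: V = 57 + 2 = 59, E = 3·57 = 171, F = 2·57 = 114.

171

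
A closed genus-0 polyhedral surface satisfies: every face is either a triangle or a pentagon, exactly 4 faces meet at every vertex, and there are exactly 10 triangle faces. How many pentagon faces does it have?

Let x be the number of pentagons; then F = 10 + x.
Edge–face incidences: 2E = 3·10 + 5·x = 30 + 5x.
Every vertex has degree 4, so 4V = 2E.
Euler: V − E + F = 2 ⇒ (2E)/4 − E + (10 + x) = 2.
Multiply by 8: 2·(2E) − 4·(2E) + 8·(10 + x) = 16, i.e. 80 + 8x − 2·(30 + 5x) = 16.
Collecting terms: −2x + 20 = 16, so −2x = −4, so x = 2.
Then 2E = 30 + 5·2 = 40, so E = 20, V = 2E/4 = 10, F = 10 + 2 = 12.

2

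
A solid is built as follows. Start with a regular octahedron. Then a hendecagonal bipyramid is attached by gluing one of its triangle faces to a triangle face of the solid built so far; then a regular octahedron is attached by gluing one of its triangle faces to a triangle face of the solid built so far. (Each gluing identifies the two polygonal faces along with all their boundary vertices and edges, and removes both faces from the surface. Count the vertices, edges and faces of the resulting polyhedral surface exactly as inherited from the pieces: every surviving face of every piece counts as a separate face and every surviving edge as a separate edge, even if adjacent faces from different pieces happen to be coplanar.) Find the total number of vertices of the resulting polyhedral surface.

A regular octahedron: V=6, E=12, F=8.
Attach a hendecagonal bipyramid (V=13, E=33, F=22) along a 3-gon: merge 3 vertices and 3 edges, delete both glued faces → V=16, E=42, F=28.
Attach a regular octahedron (V=6, E=12, F=8) along a 3-gon: merge 3 vertices and 3 edges, delete both glued faces → V=19, E=51, F=34.
Check: V − E + F = 19 − 51 + 34 = 2.

19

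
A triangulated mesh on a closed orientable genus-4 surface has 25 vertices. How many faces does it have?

62

χ = 2 − 2·4 = -6, and every face is a triangle so 3F = 2E.
V − E + F = -6 with E = 3F/2 gives 25 − (3/2 − 1)·F = -6, so F = 62 and E = 93.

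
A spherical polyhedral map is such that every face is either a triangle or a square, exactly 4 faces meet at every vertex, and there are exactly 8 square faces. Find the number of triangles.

8

Let x be the number of triangles; then F = 8 + x.
Edge–face incidences: 2E = 4·8 + 3·x = 32 + 3x.
Every vertex has degree 4, so 4V = 2E.
Euler: V − E + F = 2 ⇒ (2E)/4 − E + (8 + x) = 2.
Multiply by 8: 2·(2E) − 4·(2E) + 8·(8 + x) = 16, i.e. 64 + 8x − 2·(32 + 3x) = 16.
Collecting terms: 2x = 16, so x = 8.
Then 2E = 32 + 3·8 = 56, so E = 28, V = 2E/4 = 14, F = 8 + 8 = 16.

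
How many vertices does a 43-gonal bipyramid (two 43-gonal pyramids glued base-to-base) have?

A bipyramid over an n-gon has 2n triangular faces and n + 2 vertices: V = 43 + 2 = 45, E = 3·43 = 129, F = 2·43 = 86.
Check: V − E + F = 45 − 129 + 86 = 2.

45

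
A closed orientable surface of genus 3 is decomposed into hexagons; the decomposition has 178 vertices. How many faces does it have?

91

χ = 2 − 2·3 = -4, and every face is a hexagon so 6F = 2E.
V − E + F = -4 with E = 6F/2 gives 178 − (6/2 − 1)·F = -4, so F = 91 and E = 273.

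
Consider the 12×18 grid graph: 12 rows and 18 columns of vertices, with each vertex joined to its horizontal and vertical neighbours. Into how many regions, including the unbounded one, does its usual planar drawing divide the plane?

The grid has V = 12·18 = 216 vertices and E = 12·17 + 18·11 = 402 edges.
F = 2 − V + E = 2 − 216 + 402 = 188.

188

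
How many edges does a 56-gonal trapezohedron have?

224

The n-trapezohedron (dual of the n-antiprism) has V = 2·56 + 2 = 114, E = 4·56 = 224, F = 2·56 = 112.
Check: V − E + F = 114 − 224 + 112 = 2.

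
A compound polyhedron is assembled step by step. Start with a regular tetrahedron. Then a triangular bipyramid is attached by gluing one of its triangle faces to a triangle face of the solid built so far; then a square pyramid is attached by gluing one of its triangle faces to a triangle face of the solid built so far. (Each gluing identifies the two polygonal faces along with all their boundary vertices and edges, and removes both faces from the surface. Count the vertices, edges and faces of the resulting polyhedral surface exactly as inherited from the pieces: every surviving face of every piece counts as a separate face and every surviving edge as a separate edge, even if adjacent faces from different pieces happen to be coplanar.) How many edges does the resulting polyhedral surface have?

17

A regular tetrahedron: V=4, E=6, F=4.
Attach a triangular bipyramid (V=5, E=9, F=6) along a 3-gon: merge 3 vertices and 3 edges, delete both glued faces → V=6, E=12, F=8.
Attach a square pyramid (V=5, E=8, F=5) along a 3-gon: merge 3 vertices and 3 edges, delete both glued faces → V=8, E=17, F=11.
Check: V − E + F = 8 − 17 + 11 = 2.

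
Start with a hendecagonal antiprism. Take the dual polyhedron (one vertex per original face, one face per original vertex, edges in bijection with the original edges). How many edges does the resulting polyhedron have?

The base solid has V = 22, E = 44, F = 24.
The dual swaps V and F and preserves E: V′ = F = 24, E′ = E = 44, F′ = V = 22.

44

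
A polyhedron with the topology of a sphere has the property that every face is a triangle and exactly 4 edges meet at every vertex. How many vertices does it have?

6

Each face has 3 edges and each edge borders two faces, so 2E = 3F.
Each vertex has degree 4, so 4V = 2E and hence V = 3F/4.
Euler: V − E + F = 2 ⇒ (3F/4) − (3F/2) + F = 2.
Multiply by 8: (6 − 12 + 8)F = 16, i.e. 2F = 16.
So F = 8, E = 3·8/2 = 12, V = 3·8/4 = 6.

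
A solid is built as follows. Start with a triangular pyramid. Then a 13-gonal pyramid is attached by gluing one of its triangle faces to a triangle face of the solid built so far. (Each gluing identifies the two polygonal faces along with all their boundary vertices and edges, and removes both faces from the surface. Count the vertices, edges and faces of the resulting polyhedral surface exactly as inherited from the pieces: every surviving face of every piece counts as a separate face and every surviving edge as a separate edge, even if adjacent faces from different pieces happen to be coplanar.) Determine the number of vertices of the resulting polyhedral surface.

A triangular pyramid: V=4, E=6, F=4.
Attach a 13-gonal pyramid (V=14, E=26, F=14) along a 3-gon: merge 3 vertices and 3 edges, delete both glued faces → V=15, E=29, F=16.
Check: V − E + F = 15 − 29 + 16 = 2.

15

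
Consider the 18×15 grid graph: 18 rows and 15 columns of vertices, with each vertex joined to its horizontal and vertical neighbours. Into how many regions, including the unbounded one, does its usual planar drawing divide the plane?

The grid has V = 18·15 = 270 vertices and E = 18·14 + 15·17 = 507 edges.
F = 2 − V + E = 2 − 270 + 507 = 239.

239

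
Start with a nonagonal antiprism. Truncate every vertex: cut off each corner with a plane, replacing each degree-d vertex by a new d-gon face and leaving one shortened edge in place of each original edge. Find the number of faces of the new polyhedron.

The base solid has V = 18, E = 36, F = 20.
Truncation replaces each original edge-end by a new vertex, so V′ = 2E = 72.
Each original edge survives, and each old vertex of degree d contributes d new edges; summing degrees gives Σd = 2E, so E′ = E + 2E = 3E = 108.
Each original face survives and each original vertex becomes one new face: F′ = F + V = 38.

38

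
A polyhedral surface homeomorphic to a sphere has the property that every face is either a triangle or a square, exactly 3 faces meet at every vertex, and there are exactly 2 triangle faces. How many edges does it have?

9

Let x be the number of squares; then F = 2 + x.
Edge–face incidences: 2E = 3·2 + 4·x = 6 + 4x.
Every vertex has degree 3, so 3V = 2E.
Euler: V − E + F = 2 ⇒ (2E)/3 − E + (2 + x) = 2.
Multiply by 6: 2·(2E) − 3·(2E) + 6·(2 + x) = 12, i.e. 12 + 6x − (6 + 4x) = 12.
Collecting terms: 2x + 6 = 12, so 2x = 6, so x = 3.
Then 2E = 6 + 4·3 = 18, so E = 9, V = 2E/3 = 6, F = 2 + 3 = 5.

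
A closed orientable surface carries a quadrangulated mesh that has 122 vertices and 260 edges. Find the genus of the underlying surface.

Every face is a square and each edge borders two faces, so 4F = 2·260, giving F = 130.
χ = V − E + F = 122 − 260 + 130 = -8.
For a closed orientable surface χ = 2 − 2g, so g = (2 − (-8))/2 = 5.

5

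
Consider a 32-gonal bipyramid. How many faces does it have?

64

A bipyramid over an n-gon has 2n triangular faces and n + 2 vertices: V = 32 + 2 = 34, E = 3·32 = 96, F = 2·32 = 64.
Check: V − E + F = 34 − 96 + 64 = 2.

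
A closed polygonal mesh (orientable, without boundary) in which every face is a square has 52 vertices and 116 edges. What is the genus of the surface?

4

Every face is a square and each edge borders two faces, so 4F = 2·116, giving F = 58.
χ = V − E + F = 52 − 116 + 58 = -6.
For a closed orientable surface χ = 2 − 2g, so g = (2 − (-6))/2 = 4.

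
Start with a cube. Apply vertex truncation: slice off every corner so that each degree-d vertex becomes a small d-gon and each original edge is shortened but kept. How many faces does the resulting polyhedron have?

14

The base solid has V = 8, E = 12, F = 6.
Truncation replaces each original edge-end by a new vertex, so V′ = 2E = 24.
Each original edge survives, and each old vertex of degree d contributes d new edges; summing degrees gives Σd = 2E, so E′ = E + 2E = 3E = 36.
Each original face survives and each original vertex becomes one new face: F′ = F + V = 14.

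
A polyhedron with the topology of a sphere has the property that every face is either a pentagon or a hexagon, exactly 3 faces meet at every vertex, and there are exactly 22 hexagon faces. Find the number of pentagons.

12

Let x be the number of pentagons; then F = 22 + x.
Edge–face incidences: 2E = 6·22 + 5·x = 132 + 5x.
Every vertex has degree 3, so 3V = 2E.
Euler: V − E + F = 2 ⇒ (2E)/3 − E + (22 + x) = 2.
Multiply by 6: 2·(2E) − 3·(2E) + 6·(22 + x) = 12, i.e. 132 + 6x − (132 + 5x) = 12.
Collecting terms: x = 12.
Then 2E = 132 + 5·12 = 192, so E = 96, V = 2E/3 = 64, F = 22 + 12 = 34.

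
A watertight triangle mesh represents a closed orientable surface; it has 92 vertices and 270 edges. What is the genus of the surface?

0

Every face is a triangle and each edge borders two faces, so 3F = 2·270, giving F = 180.
χ = V − E + F = 92 − 270 + 180 = 2.
For a closed orientable surface χ = 2 − 2g, so g = (2 − (2))/2 = 0.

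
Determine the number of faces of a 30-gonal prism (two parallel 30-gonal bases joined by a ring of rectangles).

32

A prism on an n-gon has two n-gon bases and n rectangular sides: V = 2·30 = 60, E = 3·30 = 90, F = 30 + 2 = 32.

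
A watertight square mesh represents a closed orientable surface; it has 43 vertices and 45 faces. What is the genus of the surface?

Every face is a square, so 2E = 4·45 = 180, giving E = 90.
χ = V − E + F = 43 − 90 + 45 = -2.
For a closed orientable surface χ = 2 − 2g, so g = (2 − (-2))/2 = 2.

2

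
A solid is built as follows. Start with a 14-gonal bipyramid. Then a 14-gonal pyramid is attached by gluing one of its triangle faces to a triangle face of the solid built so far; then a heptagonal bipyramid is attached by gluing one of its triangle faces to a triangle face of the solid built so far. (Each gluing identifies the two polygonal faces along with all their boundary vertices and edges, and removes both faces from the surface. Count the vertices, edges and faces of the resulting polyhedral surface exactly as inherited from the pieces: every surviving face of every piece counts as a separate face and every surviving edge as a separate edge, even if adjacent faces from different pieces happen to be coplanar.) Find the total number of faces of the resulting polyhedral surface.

A 14-gonal bipyramid: V=16, E=42, F=28.
Attach a 14-gonal pyramid (V=15, E=28, F=15) along a 3-gon: merge 3 vertices and 3 edges, delete both glued faces → V=28, E=67, F=41.
Attach a heptagonal bipyramid (V=9, E=21, F=14) along a 3-gon: merge 3 vertices and 3 edges, delete both glued faces → V=34, E=85, F=53.
Check: V − E + F = 34 − 85 + 53 = 2.

53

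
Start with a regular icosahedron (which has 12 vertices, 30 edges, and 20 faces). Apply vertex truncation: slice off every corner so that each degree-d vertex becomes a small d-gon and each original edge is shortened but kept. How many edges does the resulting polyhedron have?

Truncation replaces each original edge-end by a new vertex, so V′ = 2E = 60.
Each original edge survives, and each old vertex of degree d contributes d new edges; summing degrees gives Σd = 2E, so E′ = E + 2E = 3E = 90.
Each original face survives and each original vertex becomes one new face: F′ = F + V = 32.

90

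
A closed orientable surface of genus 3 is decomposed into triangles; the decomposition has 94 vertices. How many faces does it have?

χ = 2 − 2·3 = -4, and every face is a triangle so 3F = 2E.
V − E + F = -4 with E = 3F/2 gives 94 − (3/2 − 1)·F = -4, so F = 196 and E = 294.

196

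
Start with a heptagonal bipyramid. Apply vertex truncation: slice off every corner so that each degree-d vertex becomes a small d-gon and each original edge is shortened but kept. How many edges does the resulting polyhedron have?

63

The base solid has V = 9, E = 21, F = 14.
Truncation replaces each original edge-end by a new vertex, so V′ = 2E = 42.
Each original edge survives, and each old vertex of degree d contributes d new edges; summing degrees gives Σd = 2E, so E′ = E + 2E = 3E = 63.
Each original face survives and each original vertex becomes one new face: F′ = F + V = 23.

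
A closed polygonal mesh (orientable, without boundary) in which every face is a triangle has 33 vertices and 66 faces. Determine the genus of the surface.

Every face is a triangle, so 2E = 3·66 = 198, giving E = 99.
χ = V − E + F = 33 − 99 + 66 = 0.
For a closed orientable surface χ = 2 − 2g, so g = (2 − (0))/2 = 1.

1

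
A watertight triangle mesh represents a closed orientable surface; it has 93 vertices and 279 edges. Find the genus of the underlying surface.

Every face is a triangle and each edge borders two faces, so 3F = 2·279, giving F = 186.
χ = V − E + F = 93 − 279 + 186 = 0.
For a closed orientable surface χ = 2 − 2g, so g = (2 − (0))/2 = 1.

1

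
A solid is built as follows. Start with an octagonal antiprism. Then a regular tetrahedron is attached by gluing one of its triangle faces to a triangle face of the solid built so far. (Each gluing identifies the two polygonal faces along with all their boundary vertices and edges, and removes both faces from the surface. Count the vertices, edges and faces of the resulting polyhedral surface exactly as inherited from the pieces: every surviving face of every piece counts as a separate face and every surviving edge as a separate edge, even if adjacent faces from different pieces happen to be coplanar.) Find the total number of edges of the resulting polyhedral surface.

35

An octagonal antiprism: V=16, E=32, F=18.
Attach a regular tetrahedron (V=4, E=6, F=4) along a 3-gon: merge 3 vertices and 3 edges, delete both glued faces → V=17, E=35, F=20.
Check: V − E + F = 17 − 35 + 20 = 2.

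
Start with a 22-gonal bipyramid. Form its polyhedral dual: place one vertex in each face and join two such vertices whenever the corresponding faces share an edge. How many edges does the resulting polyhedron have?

The base solid has V = 24, E = 66, F = 44.
The dual swaps V and F and preserves E: V′ = F = 44, E′ = E = 66, F′ = V = 24.

66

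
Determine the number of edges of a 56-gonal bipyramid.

168

A bipyramid over an n-gon has 2n triangular faces and n + 2 vertices: V = 56 + 2 = 58, E = 3·56 = 168, F = 2·56 = 112.
Check: V − E + F = 58 − 168 + 112 = 2.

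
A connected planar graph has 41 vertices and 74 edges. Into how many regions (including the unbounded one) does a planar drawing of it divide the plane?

Euler's formula for a connected plane graph: V − E + F = 2, so F = 2 − 41 + 74 = 35.

35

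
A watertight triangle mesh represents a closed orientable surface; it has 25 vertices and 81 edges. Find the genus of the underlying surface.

Every face is a triangle and each edge borders two faces, so 3F = 2·81, giving F = 54.
χ = V − E + F = 25 − 81 + 54 = -2.
For a closed orientable surface χ = 2 − 2g, so g = (2 − (-2))/2 = 2.

2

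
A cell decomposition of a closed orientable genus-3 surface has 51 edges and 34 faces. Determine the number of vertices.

For a closed orientable surface of genus 3, χ = 2 − 2·3 = -4.
V = -4 + E − F = -4 + 51 − 34 = 13.

13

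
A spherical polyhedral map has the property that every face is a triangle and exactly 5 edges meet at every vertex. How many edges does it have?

30

Each face has 3 edges and each edge borders two faces, so 2E = 3F.
Each vertex has degree 5, so 5V = 2E and hence V = 3F/5.
Euler: V − E + F = 2 ⇒ (3F/5) − (3F/2) + F = 2.
Multiply by 10: (6 − 15 + 10)F = 20, i.e. 1F = 20.
So F = 20, E = 3·20/2 = 30, V = 3·20/5 = 12.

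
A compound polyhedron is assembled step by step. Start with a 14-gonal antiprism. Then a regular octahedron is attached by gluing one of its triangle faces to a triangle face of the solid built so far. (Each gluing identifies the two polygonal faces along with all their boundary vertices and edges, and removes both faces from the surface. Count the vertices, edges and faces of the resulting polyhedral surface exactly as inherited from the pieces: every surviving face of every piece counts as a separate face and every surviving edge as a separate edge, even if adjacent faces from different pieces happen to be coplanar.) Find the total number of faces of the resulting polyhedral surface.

A 14-gonal antiprism: V=28, E=56, F=30.
Attach a regular octahedron (V=6, E=12, F=8) along a 3-gon: merge 3 vertices and 3 edges, delete both glued faces → V=31, E=65, F=36.
Check: V − E + F = 31 − 65 + 36 = 2.

36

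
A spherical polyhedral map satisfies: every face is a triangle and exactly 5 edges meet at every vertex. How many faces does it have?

20

Each face has 3 edges and each edge borders two faces, so 2E = 3F.
Each vertex has degree 5, so 5V = 2E and hence V = 3F/5.
Euler: V − E + F = 2 ⇒ (3F/5) − (3F/2) + F = 2.
Multiply by 10: (6 − 15 + 10)F = 20, i.e. 1F = 20.
So F = 20, E = 3·20/2 = 30, V = 3·20/5 = 12.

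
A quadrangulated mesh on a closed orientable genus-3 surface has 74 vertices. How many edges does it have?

156

χ = 2 − 2·3 = -4, and every face is a square so 4F = 2E.
V − E + F = -4 with E = 4F/2 gives 74 − (4/2 − 1)·F = -4, so F = 78 and E = 156.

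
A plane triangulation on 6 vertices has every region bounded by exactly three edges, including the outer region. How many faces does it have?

8

In a plane triangulation 3F = 2E and V − E + F = 2, so F = 2V − 4 = 2·6 − 4 = 8.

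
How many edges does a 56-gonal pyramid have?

A pyramid on an n-gon base has one n-gon and n triangles: V = 56 + 1 = 57, E = 2·56 = 112, F = 56 + 1 = 57.

112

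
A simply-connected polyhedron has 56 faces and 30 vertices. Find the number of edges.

84

Here V − E + F = 2.
E = V + F − (2) = 30 + 56 − (2) = 84.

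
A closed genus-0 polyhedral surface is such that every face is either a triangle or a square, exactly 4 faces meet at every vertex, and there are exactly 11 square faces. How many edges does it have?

Let x be the number of triangles; then F = 11 + x.
Edge–face incidences: 2E = 4·11 + 3·x = 44 + 3x.
Every vertex has degree 4, so 4V = 2E.
Euler: V − E + F = 2 ⇒ (2E)/4 − E + (11 + x) = 2.
Multiply by 8: 2·(2E) − 4·(2E) + 8·(11 + x) = 16, i.e. 88 + 8x − 2·(44 + 3x) = 16.
Collecting terms: 2x = 16, so x = 8.
Then 2E = 44 + 3·8 = 68, so E = 34, V = 2E/4 = 17, F = 11 + 8 = 19.

34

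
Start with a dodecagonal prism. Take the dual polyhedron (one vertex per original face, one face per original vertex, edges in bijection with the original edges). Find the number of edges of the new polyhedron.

36

The base solid has V = 24, E = 36, F = 14.
The dual swaps V and F and preserves E: V′ = F = 14, E′ = E = 36, F′ = V = 24.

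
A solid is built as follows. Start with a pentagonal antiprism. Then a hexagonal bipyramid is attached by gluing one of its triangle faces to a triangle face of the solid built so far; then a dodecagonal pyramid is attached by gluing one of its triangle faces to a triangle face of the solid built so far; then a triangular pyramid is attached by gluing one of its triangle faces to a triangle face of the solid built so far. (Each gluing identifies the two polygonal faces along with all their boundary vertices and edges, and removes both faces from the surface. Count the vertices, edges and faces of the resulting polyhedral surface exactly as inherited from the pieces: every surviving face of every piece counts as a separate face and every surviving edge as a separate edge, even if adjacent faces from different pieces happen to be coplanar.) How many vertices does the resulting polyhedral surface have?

26

A pentagonal antiprism: V=10, E=20, F=12.
Attach a hexagonal bipyramid (V=8, E=18, F=12) along a 3-gon: merge 3 vertices and 3 edges, delete both glued faces → V=15, E=35, F=22.
Attach a dodecagonal pyramid (V=13, E=24, F=13) along a 3-gon: merge 3 vertices and 3 edges, delete both glued faces → V=25, E=56, F=33.
Attach a triangular pyramid (V=4, E=6, F=4) along a 3-gon: merge 3 vertices and 3 edges, delete both glued faces → V=26, E=59, F=35.
Check: V − E + F = 26 − 59 + 35 = 2.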